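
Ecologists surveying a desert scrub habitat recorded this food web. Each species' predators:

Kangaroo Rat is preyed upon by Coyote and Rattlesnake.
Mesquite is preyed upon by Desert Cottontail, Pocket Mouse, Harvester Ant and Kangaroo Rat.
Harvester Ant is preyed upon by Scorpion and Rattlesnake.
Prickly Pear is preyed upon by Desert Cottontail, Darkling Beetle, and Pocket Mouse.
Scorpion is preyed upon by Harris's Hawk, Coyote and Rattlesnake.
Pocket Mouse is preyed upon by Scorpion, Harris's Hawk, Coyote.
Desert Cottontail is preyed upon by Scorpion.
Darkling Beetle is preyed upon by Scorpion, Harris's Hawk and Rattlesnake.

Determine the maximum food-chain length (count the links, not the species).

3 links

One longest chain: Mesquite → Harvester Ant → Scorpion → Harris's Hawk.
It has 4 species and 3 links.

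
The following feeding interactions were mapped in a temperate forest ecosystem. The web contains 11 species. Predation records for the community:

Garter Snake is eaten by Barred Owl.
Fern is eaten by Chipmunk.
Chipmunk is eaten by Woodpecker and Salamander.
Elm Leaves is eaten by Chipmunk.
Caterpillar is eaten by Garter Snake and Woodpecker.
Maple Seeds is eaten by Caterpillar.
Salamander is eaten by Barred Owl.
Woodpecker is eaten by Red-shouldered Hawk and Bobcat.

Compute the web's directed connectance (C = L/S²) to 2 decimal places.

The web has S = 11 species and L = 11 feeding links.
C = L / S² = 11 / 121 = 0.0909 ≈ 0.09.

C = 0.09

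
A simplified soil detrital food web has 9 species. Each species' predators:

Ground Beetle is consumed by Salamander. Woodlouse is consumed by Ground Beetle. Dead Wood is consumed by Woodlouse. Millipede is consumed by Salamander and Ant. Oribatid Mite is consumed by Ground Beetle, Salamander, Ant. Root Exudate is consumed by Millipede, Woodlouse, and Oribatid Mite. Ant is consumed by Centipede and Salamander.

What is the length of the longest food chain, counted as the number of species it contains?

4 species

One longest chain: Root Exudate → Millipede → Ant → Centipede.
It has 4 species and 3 links.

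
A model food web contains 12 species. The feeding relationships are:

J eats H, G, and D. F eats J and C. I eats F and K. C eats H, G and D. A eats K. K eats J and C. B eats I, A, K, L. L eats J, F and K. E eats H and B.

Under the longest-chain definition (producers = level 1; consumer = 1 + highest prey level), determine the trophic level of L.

G is a producer → level 1.
C eats G (level 1); other prey at levels: D 1, H 1 → level 2.
K eats C (level 2); other prey at levels: J 2 → level 3.
L eats K (level 3); other prey at levels: J 2, F 3 → level 4.

Trophic level 4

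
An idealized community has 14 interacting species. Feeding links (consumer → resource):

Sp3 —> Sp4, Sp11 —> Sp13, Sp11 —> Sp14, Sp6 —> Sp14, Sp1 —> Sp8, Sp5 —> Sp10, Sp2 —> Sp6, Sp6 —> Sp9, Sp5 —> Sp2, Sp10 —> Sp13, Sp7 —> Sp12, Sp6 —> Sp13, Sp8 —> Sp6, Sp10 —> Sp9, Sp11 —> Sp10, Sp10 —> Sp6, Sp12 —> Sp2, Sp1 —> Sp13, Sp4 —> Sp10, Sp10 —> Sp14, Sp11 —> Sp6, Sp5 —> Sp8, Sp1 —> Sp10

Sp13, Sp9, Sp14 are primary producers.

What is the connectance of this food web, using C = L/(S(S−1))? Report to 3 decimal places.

The web has S = 14 species and L = 23 feeding links.
C = L / (S(S−1)) = 23 / 182 = 0.1264 ≈ 0.126.

C = 0.126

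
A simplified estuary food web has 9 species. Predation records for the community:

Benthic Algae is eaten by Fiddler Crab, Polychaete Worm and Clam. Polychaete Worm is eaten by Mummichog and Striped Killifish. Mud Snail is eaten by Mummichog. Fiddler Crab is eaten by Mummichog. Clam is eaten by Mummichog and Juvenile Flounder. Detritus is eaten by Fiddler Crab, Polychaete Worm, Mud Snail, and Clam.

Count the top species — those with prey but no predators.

3

Top species (has prey, but nothing eats it): Mummichog, Juvenile Flounder, Striped Killifish.
Count: 3.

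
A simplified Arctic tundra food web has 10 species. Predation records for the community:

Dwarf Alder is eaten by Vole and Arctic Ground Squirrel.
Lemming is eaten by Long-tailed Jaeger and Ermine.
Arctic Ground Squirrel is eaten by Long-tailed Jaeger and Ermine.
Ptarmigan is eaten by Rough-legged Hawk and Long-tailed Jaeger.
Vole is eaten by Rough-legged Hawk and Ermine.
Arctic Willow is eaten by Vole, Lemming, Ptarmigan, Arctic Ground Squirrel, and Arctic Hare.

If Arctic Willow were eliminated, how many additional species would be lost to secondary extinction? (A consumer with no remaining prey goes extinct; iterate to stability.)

Remove Arctic Willow.
Round 1: Arctic Hare (all prey gone), Lemming (all prey gone), Ptarmigan (all prey gone) → extinct.
No further losses. Total secondary extinctions: 3.

3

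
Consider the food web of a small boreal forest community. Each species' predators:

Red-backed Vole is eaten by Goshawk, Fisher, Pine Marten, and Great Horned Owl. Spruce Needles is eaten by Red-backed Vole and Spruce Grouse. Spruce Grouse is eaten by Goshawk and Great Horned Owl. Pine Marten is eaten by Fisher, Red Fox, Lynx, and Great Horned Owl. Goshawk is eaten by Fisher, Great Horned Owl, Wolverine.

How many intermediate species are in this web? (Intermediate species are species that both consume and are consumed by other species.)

Intermediate species (has both prey and predators): Spruce Grouse, Red-backed Vole, Pine Marten, Goshawk.
Count: 4.

4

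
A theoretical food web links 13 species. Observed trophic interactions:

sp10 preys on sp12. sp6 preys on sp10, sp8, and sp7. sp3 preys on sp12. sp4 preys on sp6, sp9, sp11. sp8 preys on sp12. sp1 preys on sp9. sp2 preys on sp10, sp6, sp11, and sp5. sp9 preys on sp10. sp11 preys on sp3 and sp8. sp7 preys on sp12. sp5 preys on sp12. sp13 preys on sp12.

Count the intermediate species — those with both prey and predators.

Intermediate species (has both prey and predators): sp8, sp3, sp5, sp10, sp7, sp6, sp11, sp9.
Count: 8.

8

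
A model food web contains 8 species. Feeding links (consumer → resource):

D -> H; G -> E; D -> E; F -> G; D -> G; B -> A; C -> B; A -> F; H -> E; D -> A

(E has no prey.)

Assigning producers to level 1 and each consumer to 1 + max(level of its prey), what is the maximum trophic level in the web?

Producers (level 1): E.
E → G → F → A → B → C gives C level 6.
No species has a prey at level 6, so no species reaches level 7.

6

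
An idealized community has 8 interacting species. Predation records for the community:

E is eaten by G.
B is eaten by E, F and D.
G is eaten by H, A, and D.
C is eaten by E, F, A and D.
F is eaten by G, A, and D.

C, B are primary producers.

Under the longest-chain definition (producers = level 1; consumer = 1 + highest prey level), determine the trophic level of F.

Trophic level 2

C is a producer → level 1.
F eats C (level 1); other prey at levels: B 1 → level 2.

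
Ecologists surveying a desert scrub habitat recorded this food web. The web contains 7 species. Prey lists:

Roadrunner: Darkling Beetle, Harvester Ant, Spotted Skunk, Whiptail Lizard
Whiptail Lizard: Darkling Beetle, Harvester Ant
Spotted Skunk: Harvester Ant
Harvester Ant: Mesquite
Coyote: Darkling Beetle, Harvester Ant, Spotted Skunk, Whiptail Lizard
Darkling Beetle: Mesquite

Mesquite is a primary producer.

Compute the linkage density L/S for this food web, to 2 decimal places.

There are L = 13 links among S = 7 species.
L/S = 13/7 = 1.8571 ≈ 1.86.

L/S = 1.86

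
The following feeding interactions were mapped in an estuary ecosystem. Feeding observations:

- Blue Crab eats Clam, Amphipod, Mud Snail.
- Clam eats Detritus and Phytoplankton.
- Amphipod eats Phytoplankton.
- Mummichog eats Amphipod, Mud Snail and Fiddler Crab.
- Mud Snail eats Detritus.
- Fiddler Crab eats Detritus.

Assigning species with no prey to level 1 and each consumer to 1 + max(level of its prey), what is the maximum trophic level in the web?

3

Basal resources (level 1): Detritus, Phytoplankton.
Detritus → Fiddler Crab → Mummichog gives Mummichog level 3.
No species has a prey at level 3, so no species reaches level 4.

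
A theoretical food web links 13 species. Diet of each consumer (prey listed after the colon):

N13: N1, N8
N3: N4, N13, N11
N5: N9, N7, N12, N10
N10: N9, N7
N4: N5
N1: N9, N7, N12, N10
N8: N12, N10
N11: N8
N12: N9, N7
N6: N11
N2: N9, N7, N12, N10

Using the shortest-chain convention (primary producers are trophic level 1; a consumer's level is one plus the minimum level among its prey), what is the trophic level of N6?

Trophic level 5

N9 is a producer → level 1.
N12 eats N9 → level 2.
N8 eats N12 → level 3.
N11 eats N8 → level 4.
N6 eats N11 → level 5.
No prey of N6 is below level 4, so 5 is the minimum.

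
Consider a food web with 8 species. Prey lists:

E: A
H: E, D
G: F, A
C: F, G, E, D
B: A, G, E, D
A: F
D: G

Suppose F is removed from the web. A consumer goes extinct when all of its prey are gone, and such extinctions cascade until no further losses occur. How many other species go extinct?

Remove F.
Round 1: A (all prey gone) → extinct.
Round 2: G (all prey gone), E (all prey gone) → extinct.
Round 3: D (all prey gone) → extinct.
Round 4: H (all prey gone), B (all prey gone), C (all prey gone) → extinct.
No further losses. Total secondary extinctions: 7.

7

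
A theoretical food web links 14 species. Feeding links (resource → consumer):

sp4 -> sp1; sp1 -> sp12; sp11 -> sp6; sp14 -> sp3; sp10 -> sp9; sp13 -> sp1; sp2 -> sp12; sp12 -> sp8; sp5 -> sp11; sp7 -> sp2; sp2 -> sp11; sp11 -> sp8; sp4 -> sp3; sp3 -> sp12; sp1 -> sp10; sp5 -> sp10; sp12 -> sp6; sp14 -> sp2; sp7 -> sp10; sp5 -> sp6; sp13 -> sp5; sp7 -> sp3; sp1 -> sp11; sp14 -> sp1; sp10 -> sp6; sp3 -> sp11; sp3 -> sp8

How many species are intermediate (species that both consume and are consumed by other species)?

7

Intermediate species (has both prey and predators): sp3, sp2, sp1, sp5, sp12, sp11, sp10.
Count: 7.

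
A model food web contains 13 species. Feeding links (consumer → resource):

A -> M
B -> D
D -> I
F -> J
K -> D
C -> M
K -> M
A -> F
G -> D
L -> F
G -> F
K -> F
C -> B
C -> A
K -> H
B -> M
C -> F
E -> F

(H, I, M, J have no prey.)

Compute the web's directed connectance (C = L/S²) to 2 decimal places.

The web has S = 13 species and L = 18 feeding links.
C = L / S² = 18 / 169 = 0.1065 ≈ 0.11.

C = 0.11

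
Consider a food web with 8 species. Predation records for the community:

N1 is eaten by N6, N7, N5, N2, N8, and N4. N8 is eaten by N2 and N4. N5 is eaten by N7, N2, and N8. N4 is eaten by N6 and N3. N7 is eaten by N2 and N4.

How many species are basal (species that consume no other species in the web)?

1

Basal species (no prey listed): N1.
Count: 1.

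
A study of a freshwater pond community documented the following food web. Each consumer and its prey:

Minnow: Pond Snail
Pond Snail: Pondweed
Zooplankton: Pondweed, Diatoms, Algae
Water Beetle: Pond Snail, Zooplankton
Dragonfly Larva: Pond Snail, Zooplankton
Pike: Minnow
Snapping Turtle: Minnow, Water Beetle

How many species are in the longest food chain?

4 species

One longest chain: Pondweed → Pond Snail → Minnow → Snapping Turtle.
It has 4 species and 3 links.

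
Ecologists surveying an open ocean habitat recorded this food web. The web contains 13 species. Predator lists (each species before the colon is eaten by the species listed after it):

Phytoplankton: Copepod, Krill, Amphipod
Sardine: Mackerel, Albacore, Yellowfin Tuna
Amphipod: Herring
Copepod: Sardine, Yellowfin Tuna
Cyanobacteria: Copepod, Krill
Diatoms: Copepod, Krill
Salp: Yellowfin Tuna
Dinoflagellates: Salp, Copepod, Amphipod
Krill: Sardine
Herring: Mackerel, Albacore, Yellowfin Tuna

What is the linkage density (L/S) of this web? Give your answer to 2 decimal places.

There are L = 21 links among S = 13 species.
L/S = 21/13 = 1.6154 ≈ 1.62.

L/S = 1.62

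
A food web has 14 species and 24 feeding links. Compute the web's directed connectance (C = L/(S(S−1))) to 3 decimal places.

The web has S = 14 species and L = 24 feeding links.
C = L / (S(S−1)) = 24 / 182 = 0.1319 ≈ 0.132.

C = 0.132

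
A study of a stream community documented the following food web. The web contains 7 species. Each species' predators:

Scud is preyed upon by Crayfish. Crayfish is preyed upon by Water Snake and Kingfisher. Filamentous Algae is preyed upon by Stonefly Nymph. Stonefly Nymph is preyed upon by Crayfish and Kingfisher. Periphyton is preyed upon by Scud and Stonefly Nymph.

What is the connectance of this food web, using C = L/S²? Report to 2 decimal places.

The web has S = 7 species and L = 8 feeding links.
C = L / S² = 8 / 49 = 0.1633 ≈ 0.16.

C = 0.16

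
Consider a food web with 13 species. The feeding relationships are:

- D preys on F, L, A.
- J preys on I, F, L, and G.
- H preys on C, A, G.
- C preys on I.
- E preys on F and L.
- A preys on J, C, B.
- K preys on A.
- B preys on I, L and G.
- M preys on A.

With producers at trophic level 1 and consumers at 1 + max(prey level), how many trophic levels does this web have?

4

Producers (level 1): L, F, I, G.
I → C → A → D gives D level 4.
No species has a prey at level 4, so no species reaches level 5.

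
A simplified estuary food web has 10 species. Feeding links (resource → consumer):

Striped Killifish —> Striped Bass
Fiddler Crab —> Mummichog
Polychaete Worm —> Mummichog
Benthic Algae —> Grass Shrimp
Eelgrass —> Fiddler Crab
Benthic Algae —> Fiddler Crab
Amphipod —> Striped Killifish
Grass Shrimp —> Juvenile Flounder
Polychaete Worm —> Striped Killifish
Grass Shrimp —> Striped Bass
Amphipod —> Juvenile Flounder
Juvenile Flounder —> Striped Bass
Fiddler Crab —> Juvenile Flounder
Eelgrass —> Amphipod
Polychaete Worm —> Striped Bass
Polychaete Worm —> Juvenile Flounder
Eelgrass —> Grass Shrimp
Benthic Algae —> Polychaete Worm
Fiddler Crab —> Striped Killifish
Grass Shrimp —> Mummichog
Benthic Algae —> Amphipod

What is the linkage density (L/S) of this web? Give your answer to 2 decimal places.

There are L = 21 links among S = 10 species.
L/S = 21/10 = 2.1000 ≈ 2.10.

L/S = 2.10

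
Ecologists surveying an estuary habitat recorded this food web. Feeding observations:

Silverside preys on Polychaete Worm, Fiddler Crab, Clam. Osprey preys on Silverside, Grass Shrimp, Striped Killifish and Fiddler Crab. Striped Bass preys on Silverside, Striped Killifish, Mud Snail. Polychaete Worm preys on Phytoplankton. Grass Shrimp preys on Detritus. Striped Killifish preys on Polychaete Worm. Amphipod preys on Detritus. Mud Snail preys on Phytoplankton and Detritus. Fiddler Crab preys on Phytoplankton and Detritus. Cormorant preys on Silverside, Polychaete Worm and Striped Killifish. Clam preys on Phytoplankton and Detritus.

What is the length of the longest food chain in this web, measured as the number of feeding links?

One longest chain: Phytoplankton → Fiddler Crab → Silverside → Osprey.
It has 4 species and 3 links.

3 links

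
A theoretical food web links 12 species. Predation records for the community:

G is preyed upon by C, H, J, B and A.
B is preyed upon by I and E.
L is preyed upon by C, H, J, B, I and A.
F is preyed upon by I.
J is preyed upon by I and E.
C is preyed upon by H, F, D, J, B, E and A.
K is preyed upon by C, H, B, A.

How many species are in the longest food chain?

4 species

One longest chain: G → C → F → I.
It has 4 species and 3 links.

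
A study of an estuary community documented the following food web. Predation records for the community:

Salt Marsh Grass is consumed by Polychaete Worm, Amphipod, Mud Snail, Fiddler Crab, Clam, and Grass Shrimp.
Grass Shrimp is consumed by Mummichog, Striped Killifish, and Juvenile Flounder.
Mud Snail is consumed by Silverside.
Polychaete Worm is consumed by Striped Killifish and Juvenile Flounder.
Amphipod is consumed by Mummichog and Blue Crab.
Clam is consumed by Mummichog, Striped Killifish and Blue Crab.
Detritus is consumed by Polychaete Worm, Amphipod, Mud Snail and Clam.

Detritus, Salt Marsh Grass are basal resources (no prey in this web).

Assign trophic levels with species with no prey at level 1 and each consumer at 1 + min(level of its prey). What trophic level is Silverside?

Trophic level 3

Detritus has no prey (basal) → level 1.
Mud Snail eats Detritus → level 2.
Silverside eats Mud Snail → level 3.
No prey of Silverside is below level 2, so 3 is the minimum.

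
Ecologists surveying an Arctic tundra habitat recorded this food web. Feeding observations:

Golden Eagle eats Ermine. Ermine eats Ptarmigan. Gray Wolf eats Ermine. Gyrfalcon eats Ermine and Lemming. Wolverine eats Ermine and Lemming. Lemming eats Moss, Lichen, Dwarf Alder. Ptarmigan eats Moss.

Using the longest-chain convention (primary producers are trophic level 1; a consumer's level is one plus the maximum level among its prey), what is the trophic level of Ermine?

Moss is a producer → level 1.
Ptarmigan eats Moss → level 2.
Ermine eats Ptarmigan → level 3.

Trophic level 3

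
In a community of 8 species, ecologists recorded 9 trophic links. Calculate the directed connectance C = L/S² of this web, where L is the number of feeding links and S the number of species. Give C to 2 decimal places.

The web has S = 8 species and L = 9 feeding links.
C = L / S² = 9 / 64 = 0.1406 ≈ 0.14.

C = 0.14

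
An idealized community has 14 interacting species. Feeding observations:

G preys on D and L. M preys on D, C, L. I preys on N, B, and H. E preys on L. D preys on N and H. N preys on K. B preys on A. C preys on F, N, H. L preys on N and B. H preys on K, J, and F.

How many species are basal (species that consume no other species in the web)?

Basal species (no prey listed): K, J, F, A.
Count: 4.

4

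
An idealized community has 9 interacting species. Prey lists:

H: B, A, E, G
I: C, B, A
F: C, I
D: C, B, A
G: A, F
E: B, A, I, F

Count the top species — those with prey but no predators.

2

Top species (has prey, but nothing eats it): D, H.
Count: 2.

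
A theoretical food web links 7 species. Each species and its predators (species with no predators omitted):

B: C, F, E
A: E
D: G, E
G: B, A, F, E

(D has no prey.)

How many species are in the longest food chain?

4 species

One longest chain: D → G → B → C.
It has 4 species and 3 links.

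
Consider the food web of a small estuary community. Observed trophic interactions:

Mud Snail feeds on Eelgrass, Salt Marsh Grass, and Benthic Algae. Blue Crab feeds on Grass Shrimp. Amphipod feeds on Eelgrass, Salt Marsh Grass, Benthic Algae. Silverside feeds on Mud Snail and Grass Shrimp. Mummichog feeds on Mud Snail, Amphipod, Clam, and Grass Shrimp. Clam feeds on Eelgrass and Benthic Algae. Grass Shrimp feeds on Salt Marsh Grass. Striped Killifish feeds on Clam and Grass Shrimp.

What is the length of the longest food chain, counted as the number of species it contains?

3 species

One longest chain: Salt Marsh Grass → Grass Shrimp → Striped Killifish.
It has 3 species and 2 links.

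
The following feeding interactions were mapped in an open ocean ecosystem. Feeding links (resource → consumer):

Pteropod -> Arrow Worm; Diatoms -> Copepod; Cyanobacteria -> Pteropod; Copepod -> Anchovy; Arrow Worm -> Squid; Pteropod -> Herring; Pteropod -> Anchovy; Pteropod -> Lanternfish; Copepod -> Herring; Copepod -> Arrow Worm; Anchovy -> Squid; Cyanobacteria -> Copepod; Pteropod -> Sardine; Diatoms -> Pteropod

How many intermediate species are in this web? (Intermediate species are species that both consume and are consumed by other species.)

4

Intermediate species (has both prey and predators): Pteropod, Copepod, Anchovy, Arrow Worm.
Count: 4.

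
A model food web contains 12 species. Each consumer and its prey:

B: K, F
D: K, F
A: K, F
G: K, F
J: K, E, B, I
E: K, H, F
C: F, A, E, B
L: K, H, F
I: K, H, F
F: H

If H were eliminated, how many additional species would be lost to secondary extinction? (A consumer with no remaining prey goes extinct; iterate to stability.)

1

Remove H.
Round 1: F (all prey gone) → extinct.
No further losses. Total secondary extinctions: 1.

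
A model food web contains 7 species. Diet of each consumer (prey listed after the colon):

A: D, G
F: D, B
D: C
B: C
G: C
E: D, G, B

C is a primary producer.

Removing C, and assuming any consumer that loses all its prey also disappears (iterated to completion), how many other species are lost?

Remove C.
Round 1: D (all prey gone), G (all prey gone), B (all prey gone) → extinct.
Round 2: E (all prey gone), F (all prey gone), A (all prey gone) → extinct.
No further losses. Total secondary extinctions: 6.

6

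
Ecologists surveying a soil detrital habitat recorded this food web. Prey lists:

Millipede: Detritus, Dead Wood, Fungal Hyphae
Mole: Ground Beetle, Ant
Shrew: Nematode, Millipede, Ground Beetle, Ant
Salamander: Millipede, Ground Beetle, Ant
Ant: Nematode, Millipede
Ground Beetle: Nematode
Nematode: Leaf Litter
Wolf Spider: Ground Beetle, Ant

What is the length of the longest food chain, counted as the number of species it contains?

One longest chain: Leaf Litter → Nematode → Ground Beetle → Salamander.
It has 4 species and 3 links.

4 species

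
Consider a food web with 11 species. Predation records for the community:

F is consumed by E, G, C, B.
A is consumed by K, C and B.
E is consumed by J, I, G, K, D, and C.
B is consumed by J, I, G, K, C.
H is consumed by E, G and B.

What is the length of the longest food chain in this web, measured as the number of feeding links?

One longest chain: F → E → J.
It has 3 species and 2 links.

2 links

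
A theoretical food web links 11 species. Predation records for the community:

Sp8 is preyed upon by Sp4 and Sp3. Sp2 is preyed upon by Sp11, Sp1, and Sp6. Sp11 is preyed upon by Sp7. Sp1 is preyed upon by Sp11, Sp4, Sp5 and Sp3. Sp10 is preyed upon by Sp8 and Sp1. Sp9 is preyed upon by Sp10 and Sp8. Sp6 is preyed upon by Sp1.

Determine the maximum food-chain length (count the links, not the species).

One longest chain: Sp9 → Sp10 → Sp1 → Sp11 → Sp7.
It has 5 species and 4 links.

4 links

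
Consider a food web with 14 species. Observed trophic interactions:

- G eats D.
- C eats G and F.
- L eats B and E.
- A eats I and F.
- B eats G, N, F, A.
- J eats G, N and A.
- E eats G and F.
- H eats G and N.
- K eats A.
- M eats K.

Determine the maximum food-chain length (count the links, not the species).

3 links

One longest chain: D → G → E → L.
It has 4 species and 3 links.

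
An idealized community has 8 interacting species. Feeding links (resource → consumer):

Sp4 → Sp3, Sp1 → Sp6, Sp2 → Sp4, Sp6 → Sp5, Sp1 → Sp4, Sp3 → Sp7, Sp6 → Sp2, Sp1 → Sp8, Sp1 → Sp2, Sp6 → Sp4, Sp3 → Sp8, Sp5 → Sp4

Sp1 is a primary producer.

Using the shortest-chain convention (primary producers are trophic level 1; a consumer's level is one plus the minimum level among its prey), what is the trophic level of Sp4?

Sp1 is a producer → level 1.
Sp4 eats Sp1 → level 2.

Trophic level 2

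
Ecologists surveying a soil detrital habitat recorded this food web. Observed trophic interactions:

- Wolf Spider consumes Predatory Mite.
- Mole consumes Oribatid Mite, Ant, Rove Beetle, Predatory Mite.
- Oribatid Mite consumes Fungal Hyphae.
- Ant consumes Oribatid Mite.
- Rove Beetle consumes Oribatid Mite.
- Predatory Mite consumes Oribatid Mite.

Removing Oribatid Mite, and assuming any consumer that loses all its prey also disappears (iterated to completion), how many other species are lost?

5

Remove Oribatid Mite.
Round 1: Rove Beetle (all prey gone), Predatory Mite (all prey gone), Ant (all prey gone) → extinct.
Round 2: Wolf Spider (all prey gone), Mole (all prey gone) → extinct.
No further losses. Total secondary extinctions: 5.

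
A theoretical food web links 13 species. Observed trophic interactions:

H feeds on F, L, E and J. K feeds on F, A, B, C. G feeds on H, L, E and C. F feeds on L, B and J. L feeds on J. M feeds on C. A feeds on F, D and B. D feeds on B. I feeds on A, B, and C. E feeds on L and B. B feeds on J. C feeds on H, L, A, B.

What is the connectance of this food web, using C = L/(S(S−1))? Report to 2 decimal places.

The web has S = 13 species and L = 31 feeding links.
C = L / (S(S−1)) = 31 / 156 = 0.1987 ≈ 0.20.

C = 0.20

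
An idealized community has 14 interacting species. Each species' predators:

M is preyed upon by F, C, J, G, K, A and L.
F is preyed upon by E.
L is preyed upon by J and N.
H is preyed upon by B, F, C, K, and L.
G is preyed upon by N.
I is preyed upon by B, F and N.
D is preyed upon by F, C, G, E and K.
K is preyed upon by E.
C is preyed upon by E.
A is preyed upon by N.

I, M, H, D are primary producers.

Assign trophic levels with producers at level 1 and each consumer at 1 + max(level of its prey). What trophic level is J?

Trophic level 3

M is a producer → level 1.
L eats M (level 1); other prey at levels: H 1 → level 2.
J eats L (level 2); other prey at levels: M 1 → level 3.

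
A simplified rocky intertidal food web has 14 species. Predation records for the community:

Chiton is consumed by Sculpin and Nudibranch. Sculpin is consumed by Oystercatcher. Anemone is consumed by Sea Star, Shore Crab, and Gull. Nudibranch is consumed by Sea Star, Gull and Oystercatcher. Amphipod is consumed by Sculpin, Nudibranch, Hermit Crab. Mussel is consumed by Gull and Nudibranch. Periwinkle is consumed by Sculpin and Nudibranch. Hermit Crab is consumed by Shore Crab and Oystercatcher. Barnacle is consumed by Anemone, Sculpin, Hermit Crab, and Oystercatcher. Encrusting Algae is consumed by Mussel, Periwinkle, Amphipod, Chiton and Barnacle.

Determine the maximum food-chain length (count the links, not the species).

One longest chain: Encrusting Algae → Barnacle → Anemone → Shore Crab.
It has 4 species and 3 links.

3 links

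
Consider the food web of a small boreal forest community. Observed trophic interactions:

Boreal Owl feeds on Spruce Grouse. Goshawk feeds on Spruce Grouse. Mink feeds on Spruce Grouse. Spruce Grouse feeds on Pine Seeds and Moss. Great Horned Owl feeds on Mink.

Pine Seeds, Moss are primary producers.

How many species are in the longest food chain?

One longest chain: Pine Seeds → Spruce Grouse → Mink → Great Horned Owl.
It has 4 species and 3 links.

4 species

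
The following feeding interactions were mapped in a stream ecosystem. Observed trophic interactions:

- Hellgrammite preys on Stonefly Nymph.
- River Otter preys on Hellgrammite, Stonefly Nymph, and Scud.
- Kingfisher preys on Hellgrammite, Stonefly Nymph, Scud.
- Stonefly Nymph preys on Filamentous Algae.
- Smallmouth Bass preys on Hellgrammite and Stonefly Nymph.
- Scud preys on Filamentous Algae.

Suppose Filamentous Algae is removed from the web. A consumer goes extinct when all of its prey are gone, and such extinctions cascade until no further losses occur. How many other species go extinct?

Remove Filamentous Algae.
Round 1: Stonefly Nymph (all prey gone), Scud (all prey gone) → extinct.
Round 2: Hellgrammite (all prey gone) → extinct.
Round 3: Kingfisher (all prey gone), Smallmouth Bass (all prey gone), River Otter (all prey gone) → extinct.
No further losses. Total secondary extinctions: 6.

6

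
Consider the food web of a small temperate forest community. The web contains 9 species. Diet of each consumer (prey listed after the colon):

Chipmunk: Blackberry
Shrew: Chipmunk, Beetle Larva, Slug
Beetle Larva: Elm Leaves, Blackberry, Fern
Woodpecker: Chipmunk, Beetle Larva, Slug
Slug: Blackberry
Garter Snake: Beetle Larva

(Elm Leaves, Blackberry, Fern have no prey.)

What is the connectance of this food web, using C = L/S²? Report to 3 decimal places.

The web has S = 9 species and L = 12 feeding links.
C = L / S² = 12 / 81 = 0.1481 ≈ 0.148.

C = 0.148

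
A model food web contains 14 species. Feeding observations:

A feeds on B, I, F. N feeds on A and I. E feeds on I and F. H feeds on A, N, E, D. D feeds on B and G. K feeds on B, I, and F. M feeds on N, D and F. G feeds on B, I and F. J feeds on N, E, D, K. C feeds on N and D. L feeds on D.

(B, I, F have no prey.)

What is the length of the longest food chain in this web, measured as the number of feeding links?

One longest chain: B → G → D → C.
It has 4 species and 3 links.

3 links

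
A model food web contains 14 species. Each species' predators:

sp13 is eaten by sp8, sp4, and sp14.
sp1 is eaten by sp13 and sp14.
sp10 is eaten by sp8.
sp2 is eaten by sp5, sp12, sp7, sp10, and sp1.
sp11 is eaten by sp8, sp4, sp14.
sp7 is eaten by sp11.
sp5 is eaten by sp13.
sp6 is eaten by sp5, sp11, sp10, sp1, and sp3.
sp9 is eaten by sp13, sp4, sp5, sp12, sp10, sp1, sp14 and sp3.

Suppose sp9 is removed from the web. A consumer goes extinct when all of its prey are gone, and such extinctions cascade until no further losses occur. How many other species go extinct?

0

Remove sp9.
Every predator of it retains at least one other prey: sp3 still has sp6; sp10 still has sp6, sp2; sp1 still has sp6, sp2; sp12 still has sp2; sp5 still has sp6, sp2; sp13 still has sp1, sp5; sp14 still has sp1, sp11, sp13; sp4 still has sp11, sp13.
No consumer loses all prey, so no secondary extinctions occur.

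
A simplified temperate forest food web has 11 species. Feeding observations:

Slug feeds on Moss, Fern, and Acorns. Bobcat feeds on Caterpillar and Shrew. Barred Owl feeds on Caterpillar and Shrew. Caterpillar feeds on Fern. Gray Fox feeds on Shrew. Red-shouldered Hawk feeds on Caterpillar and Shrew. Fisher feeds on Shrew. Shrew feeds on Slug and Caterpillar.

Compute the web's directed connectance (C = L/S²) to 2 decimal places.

C = 0.12

The web has S = 11 species and L = 14 feeding links.
C = L / S² = 14 / 121 = 0.1157 ≈ 0.12.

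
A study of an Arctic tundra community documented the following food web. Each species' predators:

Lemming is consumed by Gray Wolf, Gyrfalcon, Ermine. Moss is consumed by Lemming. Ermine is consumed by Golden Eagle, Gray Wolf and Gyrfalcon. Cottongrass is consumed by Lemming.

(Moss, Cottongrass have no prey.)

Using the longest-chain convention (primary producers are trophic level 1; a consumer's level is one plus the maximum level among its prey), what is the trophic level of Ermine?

Trophic level 3

Moss is a producer → level 1.
Lemming eats Moss (level 1); other prey at levels: Cottongrass 1 → level 2.
Ermine eats Lemming → level 3.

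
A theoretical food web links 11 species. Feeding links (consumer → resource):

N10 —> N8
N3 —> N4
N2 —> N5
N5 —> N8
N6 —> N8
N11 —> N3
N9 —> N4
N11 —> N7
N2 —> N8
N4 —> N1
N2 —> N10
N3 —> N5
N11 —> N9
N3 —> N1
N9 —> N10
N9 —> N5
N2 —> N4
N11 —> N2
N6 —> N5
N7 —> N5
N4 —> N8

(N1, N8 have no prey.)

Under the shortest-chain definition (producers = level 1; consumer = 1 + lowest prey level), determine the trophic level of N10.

Trophic level 2

N8 is a producer → level 1.
N10 eats N8 → level 2.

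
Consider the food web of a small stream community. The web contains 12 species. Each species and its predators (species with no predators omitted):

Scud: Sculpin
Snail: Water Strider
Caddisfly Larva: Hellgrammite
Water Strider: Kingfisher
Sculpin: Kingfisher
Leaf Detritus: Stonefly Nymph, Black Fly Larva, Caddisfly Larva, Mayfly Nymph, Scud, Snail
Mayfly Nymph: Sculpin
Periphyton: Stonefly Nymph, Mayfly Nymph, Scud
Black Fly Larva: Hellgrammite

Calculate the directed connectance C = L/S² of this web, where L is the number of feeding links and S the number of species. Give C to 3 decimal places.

C = 0.111

The web has S = 12 species and L = 16 feeding links.
C = L / S² = 16 / 144 = 0.1111 ≈ 0.111.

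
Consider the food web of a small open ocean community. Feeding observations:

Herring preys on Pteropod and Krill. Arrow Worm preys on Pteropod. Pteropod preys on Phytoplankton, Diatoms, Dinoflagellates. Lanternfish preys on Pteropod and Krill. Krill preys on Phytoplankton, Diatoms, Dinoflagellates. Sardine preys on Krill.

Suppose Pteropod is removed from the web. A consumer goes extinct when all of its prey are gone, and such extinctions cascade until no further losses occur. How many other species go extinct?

1

Remove Pteropod.
Round 1: Arrow Worm (all prey gone) → extinct.
No further losses. Total secondary extinctions: 1.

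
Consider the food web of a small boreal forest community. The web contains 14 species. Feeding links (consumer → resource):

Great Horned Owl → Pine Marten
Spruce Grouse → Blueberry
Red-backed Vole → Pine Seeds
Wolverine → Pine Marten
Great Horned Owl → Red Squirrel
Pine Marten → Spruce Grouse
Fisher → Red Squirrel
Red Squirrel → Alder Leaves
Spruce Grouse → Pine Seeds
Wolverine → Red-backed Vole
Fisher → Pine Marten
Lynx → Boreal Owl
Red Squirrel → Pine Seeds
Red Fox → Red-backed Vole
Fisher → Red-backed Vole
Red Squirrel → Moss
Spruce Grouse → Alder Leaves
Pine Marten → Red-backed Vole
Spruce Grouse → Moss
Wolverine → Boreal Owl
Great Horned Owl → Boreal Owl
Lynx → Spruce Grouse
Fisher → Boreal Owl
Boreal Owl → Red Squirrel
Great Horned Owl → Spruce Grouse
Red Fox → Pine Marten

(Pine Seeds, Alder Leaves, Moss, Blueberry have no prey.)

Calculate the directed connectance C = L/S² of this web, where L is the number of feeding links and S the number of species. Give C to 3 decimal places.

The web has S = 14 species and L = 26 feeding links.
C = L / S² = 26 / 196 = 0.1327 ≈ 0.133.

C = 0.133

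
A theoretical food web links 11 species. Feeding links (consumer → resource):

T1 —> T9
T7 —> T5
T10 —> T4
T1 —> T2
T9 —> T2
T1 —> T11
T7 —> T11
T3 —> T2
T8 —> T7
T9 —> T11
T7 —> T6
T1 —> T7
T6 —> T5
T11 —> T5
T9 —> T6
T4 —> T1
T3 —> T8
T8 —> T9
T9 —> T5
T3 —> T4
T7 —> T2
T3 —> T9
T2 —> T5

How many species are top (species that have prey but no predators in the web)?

Top species (has prey, but nothing eats it): T3, T10.
Count: 2.

2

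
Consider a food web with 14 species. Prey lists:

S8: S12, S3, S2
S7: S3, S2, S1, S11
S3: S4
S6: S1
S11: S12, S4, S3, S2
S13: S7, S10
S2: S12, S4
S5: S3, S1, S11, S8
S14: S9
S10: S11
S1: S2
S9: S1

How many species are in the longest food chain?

5 species

One longest chain: S4 → S3 → S11 → S10 → S13.
It has 5 species and 4 links.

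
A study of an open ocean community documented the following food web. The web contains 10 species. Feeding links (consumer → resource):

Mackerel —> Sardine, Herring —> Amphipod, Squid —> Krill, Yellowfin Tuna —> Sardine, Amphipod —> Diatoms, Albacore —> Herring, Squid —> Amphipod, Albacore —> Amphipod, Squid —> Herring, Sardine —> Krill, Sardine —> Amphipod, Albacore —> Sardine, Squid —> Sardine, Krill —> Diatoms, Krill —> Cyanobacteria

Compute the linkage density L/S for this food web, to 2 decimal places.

There are L = 15 links among S = 10 species.
L/S = 15/10 = 1.5000 ≈ 1.50.

L/S = 1.50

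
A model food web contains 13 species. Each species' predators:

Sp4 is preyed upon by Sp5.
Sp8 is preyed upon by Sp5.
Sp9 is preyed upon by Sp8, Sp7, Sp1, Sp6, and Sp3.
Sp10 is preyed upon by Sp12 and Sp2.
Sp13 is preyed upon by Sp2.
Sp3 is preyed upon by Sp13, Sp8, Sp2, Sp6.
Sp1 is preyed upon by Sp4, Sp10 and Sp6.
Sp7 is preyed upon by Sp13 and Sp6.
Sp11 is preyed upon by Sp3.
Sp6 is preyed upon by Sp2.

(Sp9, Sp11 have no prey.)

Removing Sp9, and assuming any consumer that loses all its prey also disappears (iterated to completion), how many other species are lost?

5

Remove Sp9.
Round 1: Sp1 (all prey gone), Sp7 (all prey gone) → extinct.
Round 2: Sp4 (all prey gone), Sp10 (all prey gone) → extinct.
Round 3: Sp12 (all prey gone) → extinct.
No further losses. Total secondary extinctions: 5.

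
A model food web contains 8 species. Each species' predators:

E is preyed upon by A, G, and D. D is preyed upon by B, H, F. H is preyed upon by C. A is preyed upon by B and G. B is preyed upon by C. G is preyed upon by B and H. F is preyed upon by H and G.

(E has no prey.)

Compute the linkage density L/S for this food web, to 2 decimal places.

L/S = 1.75

There are L = 14 links among S = 8 species.
L/S = 14/8 = 1.7500 ≈ 1.75.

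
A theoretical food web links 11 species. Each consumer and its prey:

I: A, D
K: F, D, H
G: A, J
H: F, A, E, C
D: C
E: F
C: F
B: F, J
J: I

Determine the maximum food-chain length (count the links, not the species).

5 links

One longest chain: F → C → D → I → J → B.
It has 6 species and 5 links.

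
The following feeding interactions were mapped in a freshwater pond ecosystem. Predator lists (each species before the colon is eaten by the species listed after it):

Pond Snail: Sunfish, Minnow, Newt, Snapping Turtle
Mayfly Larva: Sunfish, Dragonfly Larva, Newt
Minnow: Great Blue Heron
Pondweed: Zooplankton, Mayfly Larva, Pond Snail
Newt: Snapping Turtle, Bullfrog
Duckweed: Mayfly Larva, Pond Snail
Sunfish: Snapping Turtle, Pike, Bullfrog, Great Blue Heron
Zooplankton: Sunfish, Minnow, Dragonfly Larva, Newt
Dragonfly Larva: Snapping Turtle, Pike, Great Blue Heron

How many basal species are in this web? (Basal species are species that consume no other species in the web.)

2

Basal species (no prey listed): Duckweed, Pondweed.
Count: 2.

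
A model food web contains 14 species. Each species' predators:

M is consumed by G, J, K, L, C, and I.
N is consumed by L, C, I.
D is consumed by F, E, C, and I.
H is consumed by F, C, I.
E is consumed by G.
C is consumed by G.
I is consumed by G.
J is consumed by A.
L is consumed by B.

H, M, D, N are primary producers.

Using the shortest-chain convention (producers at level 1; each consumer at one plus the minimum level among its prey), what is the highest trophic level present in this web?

3

Producers (level 1): H, M, D, N.
Following each consumer down to its lowest-level prey: M → J → A (levels 1 through 3).
All prey of A (J 2) are at level 2 or above, so A is at level 1 + 2 = 3.
Every consumer has at least one prey at level 2 or below, so none exceeds level 3.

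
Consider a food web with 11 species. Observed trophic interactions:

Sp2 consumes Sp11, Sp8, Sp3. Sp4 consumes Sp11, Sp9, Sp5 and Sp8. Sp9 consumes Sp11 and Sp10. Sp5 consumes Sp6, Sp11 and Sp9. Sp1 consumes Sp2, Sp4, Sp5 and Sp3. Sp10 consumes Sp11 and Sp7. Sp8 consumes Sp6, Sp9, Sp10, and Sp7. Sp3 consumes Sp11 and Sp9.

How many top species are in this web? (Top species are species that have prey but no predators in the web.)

1

Top species (has prey, but nothing eats it): Sp1.
Count: 1.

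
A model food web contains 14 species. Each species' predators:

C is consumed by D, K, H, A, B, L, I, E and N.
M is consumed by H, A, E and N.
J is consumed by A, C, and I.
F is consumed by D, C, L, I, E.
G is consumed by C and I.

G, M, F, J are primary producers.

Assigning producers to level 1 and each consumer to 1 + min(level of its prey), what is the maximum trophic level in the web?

Producers (level 1): G, M, F, J.
Following each consumer down to its lowest-level prey: G → C → B (levels 1 through 3).
All prey of B (C 2) are at level 2 or above, so B is at level 1 + 2 = 3.
Every consumer has at least one prey at level 2 or below, so none exceeds level 3.

3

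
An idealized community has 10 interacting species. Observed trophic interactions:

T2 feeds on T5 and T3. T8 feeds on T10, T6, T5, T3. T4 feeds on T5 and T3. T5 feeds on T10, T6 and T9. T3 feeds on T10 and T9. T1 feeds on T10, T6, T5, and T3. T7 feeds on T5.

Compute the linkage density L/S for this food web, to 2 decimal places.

There are L = 18 links among S = 10 species.
L/S = 18/10 = 1.8000 ≈ 1.80.

L/S = 1.80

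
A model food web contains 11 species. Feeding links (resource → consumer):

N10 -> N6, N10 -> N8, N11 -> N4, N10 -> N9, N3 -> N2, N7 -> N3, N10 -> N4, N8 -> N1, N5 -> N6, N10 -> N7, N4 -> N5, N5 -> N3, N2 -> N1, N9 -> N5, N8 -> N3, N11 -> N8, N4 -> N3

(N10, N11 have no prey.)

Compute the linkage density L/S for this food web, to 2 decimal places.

There are L = 17 links among S = 11 species.
L/S = 17/11 = 1.5455 ≈ 1.55.

L/S = 1.55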